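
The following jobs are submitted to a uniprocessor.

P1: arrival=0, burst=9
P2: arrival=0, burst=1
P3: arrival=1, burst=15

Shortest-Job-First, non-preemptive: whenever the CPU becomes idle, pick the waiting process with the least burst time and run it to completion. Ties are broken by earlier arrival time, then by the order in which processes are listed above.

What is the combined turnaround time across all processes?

Gantt: | P2 0-1 | P1 1-10 | P3 10-25 |
Completion: P1=10  P2=1  P3=25
Turnaround (C−A): P1=10  P2=1  P3=24
Turnaround = completion − arrival: P1=10, P2=1, P3=24
Total turnaround = 10 + 1 + 24 = 35

35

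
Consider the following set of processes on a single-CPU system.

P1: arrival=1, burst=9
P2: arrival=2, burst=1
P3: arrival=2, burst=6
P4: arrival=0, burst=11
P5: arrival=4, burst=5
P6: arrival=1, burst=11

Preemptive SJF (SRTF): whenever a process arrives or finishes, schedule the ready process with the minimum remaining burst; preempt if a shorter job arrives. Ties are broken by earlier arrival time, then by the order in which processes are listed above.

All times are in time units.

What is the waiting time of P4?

Timeline: | P4 0-1 | P1 1-2 | P2 2-3 | P3 3-9 | P5 9-14 | P1 14-22 | P4 22-32 | P6 32-43 |
Completion: P1=22  P2=3  P3=9  P4=32  P5=14  P6=43
Turnaround (C−A): P1=21  P2=1  P3=7  P4=32  P5=10  P6=42
Waiting(P4) = turnaround − burst = 32 − 11 = 21

21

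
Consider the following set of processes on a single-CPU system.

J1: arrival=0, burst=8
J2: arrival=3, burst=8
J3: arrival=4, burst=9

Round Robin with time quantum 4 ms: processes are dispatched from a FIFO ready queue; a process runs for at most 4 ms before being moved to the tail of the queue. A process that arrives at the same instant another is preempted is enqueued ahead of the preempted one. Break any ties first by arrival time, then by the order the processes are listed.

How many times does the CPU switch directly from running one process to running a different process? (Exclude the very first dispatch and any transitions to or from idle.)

5

Timeline: | J1 0-4 | J2 4-8 | J3 8-12 | J1 12-16 | J2 16-20 | J3 20-25 |
Completion: J1=16  J2=20  J3=25
Turnaround (C−A): J1=16  J2=17  J3=21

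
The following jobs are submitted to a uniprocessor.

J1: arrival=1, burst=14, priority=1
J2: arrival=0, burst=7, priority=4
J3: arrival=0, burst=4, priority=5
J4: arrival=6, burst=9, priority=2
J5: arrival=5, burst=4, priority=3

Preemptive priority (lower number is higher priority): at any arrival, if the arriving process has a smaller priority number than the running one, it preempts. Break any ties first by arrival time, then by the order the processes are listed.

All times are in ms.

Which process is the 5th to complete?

J3

Timeline: | J2 0-1 | J1 1-15 | J4 15-24 | J5 24-28 | J2 28-34 | J3 34-38 |
Completion: J1=15  J2=34  J3=38  J4=24  J5=28
Turnaround (C−A): J1=14  J2=34  J3=38  J4=18  J5=23
Finish order: J1 → J4 → J5 → J2 → J3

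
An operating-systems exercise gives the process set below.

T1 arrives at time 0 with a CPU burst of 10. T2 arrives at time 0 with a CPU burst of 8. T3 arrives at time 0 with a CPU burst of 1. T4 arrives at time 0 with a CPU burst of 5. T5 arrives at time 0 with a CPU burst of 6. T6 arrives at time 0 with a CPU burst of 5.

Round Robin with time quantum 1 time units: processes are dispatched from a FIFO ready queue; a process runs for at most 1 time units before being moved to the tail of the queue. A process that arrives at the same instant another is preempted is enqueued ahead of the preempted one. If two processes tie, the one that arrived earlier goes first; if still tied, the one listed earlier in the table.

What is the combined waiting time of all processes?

Schedule: | T1 0-1 | T2 1-2 | T3 2-3 | T4 3-4 | T5 4-5 | T6 5-6 | T1 6-7 | T2 7-8 | T4 8-9 | T5 9-10 | T6 10-11 | T1 11-12 | T2 12-13 | T4 13-14 | T5 14-15 | T6 15-16 | T1 16-17 | T2 17-18 | T4 18-19 | T5 19-20 | T6 20-21 | T1 21-22 | T2 22-23 | T4 23-24 | T5 24-25 | T6 25-26 | T1 26-27 | T2 27-28 | T5 28-29 | T1 29-30 | T2 30-31 | T1 31-32 | T2 32-33 | T1 33-35 |
Completion: T1=35  T2=33  T3=3  T4=24  T5=29  T6=26
Turnaround (C−A): T1=35  T2=33  T3=3  T4=24  T5=29  T6=26
Waiting = turnaround − burst: T1=25, T2=25, T3=2, T4=19, T5=23, T6=21
Total waiting = 25 + 25 + 2 + 19 + 23 + 21 = 115

115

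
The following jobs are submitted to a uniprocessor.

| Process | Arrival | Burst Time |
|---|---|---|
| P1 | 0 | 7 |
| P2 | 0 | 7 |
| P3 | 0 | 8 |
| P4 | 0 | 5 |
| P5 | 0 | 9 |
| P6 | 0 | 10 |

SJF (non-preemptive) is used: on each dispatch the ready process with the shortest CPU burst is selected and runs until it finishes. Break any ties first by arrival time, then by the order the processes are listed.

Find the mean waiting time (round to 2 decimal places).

Gantt: | P4 0-5 | P1 5-12 | P2 12-19 | P3 19-27 | P5 27-36 | P6 36-46 |
Completion: P1=12  P2=19  P3=27  P4=5  P5=36  P6=46
Waiting times: P1=5, P2=12, P3=19, P4=0, P5=27, P6=36
Average waiting = (5+12+19+0+27+36) / 6 = 99/6 = 16.50

16.50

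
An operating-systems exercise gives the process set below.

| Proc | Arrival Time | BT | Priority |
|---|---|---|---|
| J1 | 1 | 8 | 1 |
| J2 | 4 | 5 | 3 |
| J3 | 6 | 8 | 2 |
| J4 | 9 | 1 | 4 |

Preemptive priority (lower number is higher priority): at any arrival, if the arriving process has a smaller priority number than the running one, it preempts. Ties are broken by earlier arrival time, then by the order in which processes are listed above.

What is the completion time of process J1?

Schedule: | idle 0-1 | J1 1-9 | J3 9-17 | J2 17-22 | J4 22-23 |
Completion: J1=9  J2=22  J3=17  J4=23
Turnaround (C−A): J1=8  J2=18  J3=11  J4=14

9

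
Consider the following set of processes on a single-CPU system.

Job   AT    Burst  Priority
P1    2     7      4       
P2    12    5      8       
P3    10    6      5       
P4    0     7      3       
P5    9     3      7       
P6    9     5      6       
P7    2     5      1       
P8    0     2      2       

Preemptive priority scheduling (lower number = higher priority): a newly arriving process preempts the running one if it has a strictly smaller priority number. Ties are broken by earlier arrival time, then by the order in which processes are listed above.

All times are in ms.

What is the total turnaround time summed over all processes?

134

Gantt: | P8 0-2 | P7 2-7 | P4 7-14 | P1 14-21 | P3 21-27 | P6 27-32 | P5 32-35 | P2 35-40 |
Completion: P1=21  P2=40  P3=27  P4=14  P5=35  P6=32  P7=7  P8=2
Turnaround = completion − arrival: P1=19, P2=28, P3=17, P4=14, P5=26, P6=23, P7=5, P8=2
Total turnaround = 19 + 28 + 17 + 14 + 26 + 23 + 5 + 2 = 134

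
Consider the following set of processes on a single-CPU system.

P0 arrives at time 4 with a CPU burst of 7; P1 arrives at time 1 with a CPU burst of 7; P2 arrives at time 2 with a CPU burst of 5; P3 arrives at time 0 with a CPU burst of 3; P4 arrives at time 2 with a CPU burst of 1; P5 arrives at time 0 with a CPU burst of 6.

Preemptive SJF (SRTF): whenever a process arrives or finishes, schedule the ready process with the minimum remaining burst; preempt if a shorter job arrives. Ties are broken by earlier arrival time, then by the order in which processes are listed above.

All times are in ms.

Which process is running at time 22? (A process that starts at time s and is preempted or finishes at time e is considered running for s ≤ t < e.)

Timeline: | P3 0-3 | P4 3-4 | P2 4-9 | P5 9-15 | P1 15-22 | P0 22-29 |
Completion: P0=29  P1=22  P2=9  P3=3  P4=4  P5=15

P0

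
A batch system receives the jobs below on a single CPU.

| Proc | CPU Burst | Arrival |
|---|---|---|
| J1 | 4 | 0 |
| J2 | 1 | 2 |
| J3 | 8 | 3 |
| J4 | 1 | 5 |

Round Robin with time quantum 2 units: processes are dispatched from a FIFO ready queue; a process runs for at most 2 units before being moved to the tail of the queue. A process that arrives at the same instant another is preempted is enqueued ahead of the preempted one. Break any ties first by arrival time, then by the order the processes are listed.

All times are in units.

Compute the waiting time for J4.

Gantt: | J1 0-2 | J2 2-3 | J1 3-5 | J3 5-7 | J4 7-8 | J3 8-14 |
Completion: J1=5  J2=3  J3=14  J4=8
Turnaround (C−A): J1=5  J2=1  J3=11  J4=3
Waiting(J4) = turnaround − burst = 3 − 1 = 2

2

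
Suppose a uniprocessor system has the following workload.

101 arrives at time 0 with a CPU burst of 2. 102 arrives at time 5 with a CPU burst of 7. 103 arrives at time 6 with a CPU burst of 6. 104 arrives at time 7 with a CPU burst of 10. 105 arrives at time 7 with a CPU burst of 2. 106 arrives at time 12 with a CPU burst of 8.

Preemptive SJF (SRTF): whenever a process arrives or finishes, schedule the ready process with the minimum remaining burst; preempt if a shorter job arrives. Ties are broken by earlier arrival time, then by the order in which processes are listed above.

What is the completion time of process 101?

2

Timeline: | 101 0-2 | idle 2-5 | 102 5-7 | 105 7-9 | 102 9-14 | 103 14-20 | 106 20-28 | 104 28-38 |
Completion: 101=2  102=14  103=20  104=38  105=9  106=28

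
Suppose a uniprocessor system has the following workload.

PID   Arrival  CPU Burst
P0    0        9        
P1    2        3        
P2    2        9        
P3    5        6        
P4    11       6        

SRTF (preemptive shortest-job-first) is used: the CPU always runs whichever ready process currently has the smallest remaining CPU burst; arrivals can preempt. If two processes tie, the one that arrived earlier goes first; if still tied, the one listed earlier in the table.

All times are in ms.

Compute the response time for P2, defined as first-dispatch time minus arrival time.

Gantt: | P0 0-2 | P1 2-5 | P3 5-11 | P4 11-17 | P0 17-24 | P2 24-33 |
Completion: P0=24  P1=5  P2=33  P3=11  P4=17
Response(P2) = first start − arrival = 24 − 2 = 22

22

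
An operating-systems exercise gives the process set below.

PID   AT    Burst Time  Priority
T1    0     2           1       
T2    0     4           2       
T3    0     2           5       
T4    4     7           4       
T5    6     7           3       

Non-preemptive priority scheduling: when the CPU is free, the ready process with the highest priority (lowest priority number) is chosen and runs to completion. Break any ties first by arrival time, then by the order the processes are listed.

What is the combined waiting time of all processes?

Schedule: | T1 0-2 | T2 2-6 | T5 6-13 | T4 13-20 | T3 20-22 |
Completion: T1=2  T2=6  T3=22  T4=20  T5=13
Turnaround (C−A): T1=2  T2=6  T3=22  T4=16  T5=7
Waiting = turnaround − burst: T1=0, T2=2, T3=20, T4=9, T5=0
Total waiting = 0 + 2 + 20 + 9 + 0 = 31

31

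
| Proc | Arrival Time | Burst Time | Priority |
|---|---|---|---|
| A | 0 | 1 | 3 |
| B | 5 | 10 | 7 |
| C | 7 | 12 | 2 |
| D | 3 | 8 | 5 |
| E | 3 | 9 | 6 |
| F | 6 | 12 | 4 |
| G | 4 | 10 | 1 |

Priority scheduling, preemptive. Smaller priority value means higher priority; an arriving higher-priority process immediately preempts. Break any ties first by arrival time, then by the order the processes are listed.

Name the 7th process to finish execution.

B

Timeline: | A 0-1 | idle 1-3 | D 3-4 | G 4-14 | C 14-26 | F 26-38 | D 38-45 | E 45-54 | B 54-64 |
Completion: A=1  B=64  C=26  D=45  E=54  F=38  G=14
Finish order: A → G → C → F → D → E → B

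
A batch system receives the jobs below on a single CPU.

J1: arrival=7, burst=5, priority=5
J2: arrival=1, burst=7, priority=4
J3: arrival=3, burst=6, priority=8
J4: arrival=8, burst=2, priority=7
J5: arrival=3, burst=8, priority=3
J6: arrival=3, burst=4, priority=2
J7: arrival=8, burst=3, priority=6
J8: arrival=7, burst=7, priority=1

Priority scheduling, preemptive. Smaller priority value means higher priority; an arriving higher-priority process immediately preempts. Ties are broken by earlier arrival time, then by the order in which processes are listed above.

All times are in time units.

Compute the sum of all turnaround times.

Gantt: | idle 0-1 | J2 1-3 | J6 3-7 | J8 7-14 | J5 14-22 | J2 22-27 | J1 27-32 | J7 32-35 | J4 35-37 | J3 37-43 |
Completion: J1=32  J2=27  J3=43  J4=37  J5=22  J6=7  J7=35  J8=14
Turnaround = completion − arrival: J1=25, J2=26, J3=40, J4=29, J5=19, J6=4, J7=27, J8=7
Total turnaround = 25 + 26 + 40 + 29 + 19 + 4 + 27 + 7 = 177

177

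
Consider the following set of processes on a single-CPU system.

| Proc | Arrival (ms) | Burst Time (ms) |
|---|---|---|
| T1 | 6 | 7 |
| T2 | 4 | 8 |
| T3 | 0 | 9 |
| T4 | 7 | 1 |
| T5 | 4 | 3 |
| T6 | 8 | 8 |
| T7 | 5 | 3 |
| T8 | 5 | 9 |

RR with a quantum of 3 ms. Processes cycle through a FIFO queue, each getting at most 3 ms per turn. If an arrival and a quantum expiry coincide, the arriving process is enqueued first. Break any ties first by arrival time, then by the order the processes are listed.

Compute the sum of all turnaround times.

Schedule: | T3 0-6 | T2 6-9 | T5 9-12 | T7 12-15 | T8 15-18 | T1 18-21 | T3 21-24 | T4 24-25 | T6 25-28 | T2 28-31 | T8 31-34 | T1 34-37 | T6 37-40 | T2 40-42 | T8 42-45 | T1 45-46 | T6 46-48 |
Completion: T1=46  T2=42  T3=24  T4=25  T5=12  T6=48  T7=15  T8=45
Turnaround (C−A): T1=40  T2=38  T3=24  T4=18  T5=8  T6=40  T7=10  T8=40
Turnaround = completion − arrival: T1=40, T2=38, T3=24, T4=18, T5=8, T6=40, T7=10, T8=40
Total turnaround = 40 + 38 + 24 + 18 + 8 + 40 + 10 + 40 = 218

218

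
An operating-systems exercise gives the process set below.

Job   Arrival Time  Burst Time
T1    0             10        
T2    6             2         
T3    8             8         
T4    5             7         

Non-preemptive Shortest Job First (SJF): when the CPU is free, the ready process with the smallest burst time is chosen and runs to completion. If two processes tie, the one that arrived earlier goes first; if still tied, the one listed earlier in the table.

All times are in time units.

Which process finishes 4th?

Timeline: | T1 0-10 | T2 10-12 | T4 12-19 | T3 19-27 |
Completion: T1=10  T2=12  T3=27  T4=19
Finish order: T1 → T2 → T4 → T3

T3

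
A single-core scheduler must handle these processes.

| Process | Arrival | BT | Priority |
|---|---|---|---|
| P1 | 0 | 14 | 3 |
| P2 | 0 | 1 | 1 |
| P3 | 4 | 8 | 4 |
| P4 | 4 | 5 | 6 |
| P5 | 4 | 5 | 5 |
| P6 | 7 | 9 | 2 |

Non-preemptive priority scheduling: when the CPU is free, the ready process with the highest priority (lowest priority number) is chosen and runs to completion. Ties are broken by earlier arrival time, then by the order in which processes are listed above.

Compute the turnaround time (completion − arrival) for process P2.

Gantt: | P2 0-1 | P1 1-15 | P6 15-24 | P3 24-32 | P5 32-37 | P4 37-42 |
Completion: P1=15  P2=1  P3=32  P4=42  P5=37  P6=24
Turnaround(P2) = completion − arrival = 1 − 0 = 1

1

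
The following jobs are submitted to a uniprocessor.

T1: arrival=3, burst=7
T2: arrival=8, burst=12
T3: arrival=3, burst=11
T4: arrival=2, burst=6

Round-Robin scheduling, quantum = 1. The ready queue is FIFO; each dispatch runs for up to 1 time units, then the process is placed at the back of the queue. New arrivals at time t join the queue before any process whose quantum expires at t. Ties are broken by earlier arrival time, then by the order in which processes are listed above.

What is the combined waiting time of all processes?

Timeline: | idle 0-2 | T4 2-3 | T1 3-4 | T3 4-5 | T4 5-6 | T1 6-7 | T3 7-8 | T4 8-9 | T1 9-10 | T2 10-11 | T3 11-12 | T4 12-13 | T1 13-14 | T2 14-15 | T3 15-16 | T4 16-17 | T1 17-18 | T2 18-19 | T3 19-20 | T4 20-21 | T1 21-22 | T2 22-23 | T3 23-24 | T1 24-25 | T2 25-26 | T3 26-27 | T2 27-28 | T3 28-29 | T2 29-30 | T3 30-31 | T2 31-32 | T3 32-33 | T2 33-34 | T3 34-35 | T2 35-38 |
Completion: T1=25  T2=38  T3=35  T4=21
Waiting = turnaround − burst: T1=15, T2=18, T3=21, T4=13
Total waiting = 15 + 18 + 21 + 13 = 67

67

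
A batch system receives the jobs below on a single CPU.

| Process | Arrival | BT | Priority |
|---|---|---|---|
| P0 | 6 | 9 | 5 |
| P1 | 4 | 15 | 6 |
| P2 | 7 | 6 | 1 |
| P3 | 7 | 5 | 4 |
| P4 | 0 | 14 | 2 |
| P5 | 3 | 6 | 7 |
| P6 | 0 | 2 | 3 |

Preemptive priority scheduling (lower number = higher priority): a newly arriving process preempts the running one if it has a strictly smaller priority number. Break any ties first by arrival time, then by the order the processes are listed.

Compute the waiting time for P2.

Schedule: | P4 0-7 | P2 7-13 | P4 13-20 | P6 20-22 | P3 22-27 | P0 27-36 | P1 36-51 | P5 51-57 |
Completion: P0=36  P1=51  P2=13  P3=27  P4=20  P5=57  P6=22
Waiting(P2) = turnaround − burst = 6 − 6 = 0

0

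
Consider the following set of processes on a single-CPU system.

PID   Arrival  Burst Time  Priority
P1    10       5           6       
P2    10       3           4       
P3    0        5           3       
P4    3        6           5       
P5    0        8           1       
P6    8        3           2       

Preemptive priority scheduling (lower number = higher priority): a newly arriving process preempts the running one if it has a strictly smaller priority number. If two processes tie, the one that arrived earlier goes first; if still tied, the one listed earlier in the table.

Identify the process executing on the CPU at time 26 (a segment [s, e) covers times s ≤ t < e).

P1

Schedule: | P5 0-8 | P6 8-11 | P3 11-16 | P2 16-19 | P4 19-25 | P1 25-30 |
Completion: P1=30  P2=19  P3=16  P4=25  P5=8  P6=11
Turnaround (C−A): P1=20  P2=9  P3=16  P4=22  P5=8  P6=3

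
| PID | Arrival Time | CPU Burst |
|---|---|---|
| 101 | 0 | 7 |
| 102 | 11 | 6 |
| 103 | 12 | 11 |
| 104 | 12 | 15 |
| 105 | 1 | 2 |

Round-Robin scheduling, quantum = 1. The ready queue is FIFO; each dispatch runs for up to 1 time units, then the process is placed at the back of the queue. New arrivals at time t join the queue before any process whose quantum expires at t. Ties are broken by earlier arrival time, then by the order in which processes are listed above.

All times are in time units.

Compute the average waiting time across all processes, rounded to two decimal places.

8.80

Schedule: | 101 0-1 | 105 1-2 | 101 2-3 | 105 3-4 | 101 4-9 | idle 9-11 | 102 11-12 | 103 12-13 | 104 13-14 | 102 14-15 | 103 15-16 | 104 16-17 | 102 17-18 | 103 18-19 | 104 19-20 | 102 20-21 | 103 21-22 | 104 22-23 | 102 23-24 | 103 24-25 | 104 25-26 | 102 26-27 | 103 27-28 | 104 28-29 | 103 29-30 | 104 30-31 | 103 31-32 | 104 32-33 | 103 33-34 | 104 34-35 | 103 35-36 | 104 36-37 | 103 37-38 | 104 38-43 |
Completion: 101=9  102=27  103=38  104=43  105=4
Turnaround (C−A): 101=9  102=16  103=26  104=31  105=3
Waiting times: 101=2, 102=10, 103=15, 104=16, 105=1
Average waiting = (2+10+15+16+1) / 5 = 44/5 = 8.80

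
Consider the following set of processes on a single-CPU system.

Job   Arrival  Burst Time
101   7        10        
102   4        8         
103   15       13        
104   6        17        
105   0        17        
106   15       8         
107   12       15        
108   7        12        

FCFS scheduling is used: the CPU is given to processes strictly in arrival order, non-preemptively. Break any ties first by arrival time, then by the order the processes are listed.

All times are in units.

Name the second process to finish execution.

102

Schedule: | 105 0-17 | 102 17-25 | 104 25-42 | 101 42-52 | 108 52-64 | 107 64-79 | 103 79-92 | 106 92-100 |
Completion: 101=52  102=25  103=92  104=42  105=17  106=100  107=79  108=64
Turnaround (C−A): 101=45  102=21  103=77  104=36  105=17  106=85  107=67  108=57
Finish order: 105 → 102 → 104 → 101 → 108 → 107 → 103 → 106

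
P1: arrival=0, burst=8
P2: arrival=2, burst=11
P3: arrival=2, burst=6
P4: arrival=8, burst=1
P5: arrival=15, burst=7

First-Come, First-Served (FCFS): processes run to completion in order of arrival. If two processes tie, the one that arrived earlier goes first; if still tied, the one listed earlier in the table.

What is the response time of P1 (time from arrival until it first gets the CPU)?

Schedule: | P1 0-8 | P2 8-19 | P3 19-25 | P4 25-26 | P5 26-33 |
Completion: P1=8  P2=19  P3=25  P4=26  P5=33
Turnaround (C−A): P1=8  P2=17  P3=23  P4=18  P5=18
Response(P1) = first start − arrival = 0 − 0 = 0

0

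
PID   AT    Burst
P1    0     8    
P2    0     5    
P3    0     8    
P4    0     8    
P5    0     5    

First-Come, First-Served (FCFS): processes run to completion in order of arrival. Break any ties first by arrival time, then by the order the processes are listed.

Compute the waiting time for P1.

Schedule: | P1 0-8 | P2 8-13 | P3 13-21 | P4 21-29 | P5 29-34 |
Completion: P1=8  P2=13  P3=21  P4=29  P5=34
Turnaround (C−A): P1=8  P2=13  P3=21  P4=29  P5=34
Waiting(P1) = turnaround − burst = 8 − 8 = 0

0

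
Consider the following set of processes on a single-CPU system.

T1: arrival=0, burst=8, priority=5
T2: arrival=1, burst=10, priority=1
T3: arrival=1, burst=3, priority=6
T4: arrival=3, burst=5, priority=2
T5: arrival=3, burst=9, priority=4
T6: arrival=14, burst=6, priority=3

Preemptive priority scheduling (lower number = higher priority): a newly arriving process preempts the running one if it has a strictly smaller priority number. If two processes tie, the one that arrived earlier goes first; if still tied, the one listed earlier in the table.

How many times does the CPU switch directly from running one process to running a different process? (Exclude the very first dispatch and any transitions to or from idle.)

Schedule: | T1 0-1 | T2 1-11 | T4 11-16 | T6 16-22 | T5 22-31 | T1 31-38 | T3 38-41 |
Completion: T1=38  T2=11  T3=41  T4=16  T5=31  T6=22

6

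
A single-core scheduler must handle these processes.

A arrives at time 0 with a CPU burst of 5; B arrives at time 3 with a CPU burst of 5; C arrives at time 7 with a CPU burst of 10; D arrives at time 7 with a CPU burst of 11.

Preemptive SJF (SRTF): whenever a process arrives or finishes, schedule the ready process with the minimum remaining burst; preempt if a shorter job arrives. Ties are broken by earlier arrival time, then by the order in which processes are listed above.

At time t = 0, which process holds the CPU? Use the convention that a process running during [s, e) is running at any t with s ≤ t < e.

A

Timeline: | A 0-5 | B 5-10 | C 10-20 | D 20-31 |
Completion: A=5  B=10  C=20  D=31
Turnaround (C−A): A=5  B=7  C=13  D=24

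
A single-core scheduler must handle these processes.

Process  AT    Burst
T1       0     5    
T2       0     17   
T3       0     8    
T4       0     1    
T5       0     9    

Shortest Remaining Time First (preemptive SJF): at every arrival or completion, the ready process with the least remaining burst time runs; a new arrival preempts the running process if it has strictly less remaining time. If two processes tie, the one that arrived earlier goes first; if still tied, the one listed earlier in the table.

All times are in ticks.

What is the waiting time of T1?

Gantt: | T4 0-1 | T1 1-6 | T3 6-14 | T5 14-23 | T2 23-40 |
Completion: T1=6  T2=40  T3=14  T4=1  T5=23
Turnaround (C−A): T1=6  T2=40  T3=14  T4=1  T5=23
Waiting(T1) = turnaround − burst = 6 − 5 = 1

1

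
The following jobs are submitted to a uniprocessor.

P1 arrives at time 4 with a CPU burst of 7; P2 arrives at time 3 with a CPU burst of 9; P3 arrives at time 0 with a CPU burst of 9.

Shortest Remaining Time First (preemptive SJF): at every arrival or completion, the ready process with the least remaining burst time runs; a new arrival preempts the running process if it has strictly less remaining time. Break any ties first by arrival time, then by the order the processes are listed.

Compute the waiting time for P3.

0

Timeline: | P3 0-9 | P1 9-16 | P2 16-25 |
Completion: P1=16  P2=25  P3=9
Turnaround (C−A): P1=12  P2=22  P3=9
Waiting(P3) = turnaround − burst = 9 − 9 = 0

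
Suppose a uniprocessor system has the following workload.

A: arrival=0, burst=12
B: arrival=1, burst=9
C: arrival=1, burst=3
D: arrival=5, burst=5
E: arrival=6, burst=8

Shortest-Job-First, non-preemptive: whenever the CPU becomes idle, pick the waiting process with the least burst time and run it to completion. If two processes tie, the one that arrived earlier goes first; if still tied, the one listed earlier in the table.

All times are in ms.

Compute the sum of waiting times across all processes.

62

Schedule: | A 0-12 | C 12-15 | D 15-20 | E 20-28 | B 28-37 |
Completion: A=12  B=37  C=15  D=20  E=28
Turnaround (C−A): A=12  B=36  C=14  D=15  E=22
Waiting = turnaround − burst: A=0, B=27, C=11, D=10, E=14
Total waiting = 0 + 27 + 11 + 10 + 14 = 62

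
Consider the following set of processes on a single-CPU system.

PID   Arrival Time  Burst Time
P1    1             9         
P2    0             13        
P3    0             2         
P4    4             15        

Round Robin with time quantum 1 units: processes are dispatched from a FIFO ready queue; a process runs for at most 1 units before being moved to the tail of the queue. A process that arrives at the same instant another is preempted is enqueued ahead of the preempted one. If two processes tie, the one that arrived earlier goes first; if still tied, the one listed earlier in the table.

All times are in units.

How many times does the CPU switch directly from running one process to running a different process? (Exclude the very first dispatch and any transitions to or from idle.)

Schedule: | P2 0-1 | P3 1-2 | P1 2-3 | P2 3-4 | P3 4-5 | P1 5-6 | P4 6-7 | P2 7-8 | P1 8-9 | P4 9-10 | P2 10-11 | P1 11-12 | P4 12-13 | P2 13-14 | P1 14-15 | P4 15-16 | P2 16-17 | P1 17-18 | P4 18-19 | P2 19-20 | P1 20-21 | P4 21-22 | P2 22-23 | P1 23-24 | P4 24-25 | P2 25-26 | P1 26-27 | P4 27-28 | P2 28-29 | P4 29-30 | P2 30-31 | P4 31-32 | P2 32-33 | P4 33-34 | P2 34-35 | P4 35-39 |
Completion: P1=27  P2=35  P3=5  P4=39
Turnaround (C−A): P1=26  P2=35  P3=5  P4=35

35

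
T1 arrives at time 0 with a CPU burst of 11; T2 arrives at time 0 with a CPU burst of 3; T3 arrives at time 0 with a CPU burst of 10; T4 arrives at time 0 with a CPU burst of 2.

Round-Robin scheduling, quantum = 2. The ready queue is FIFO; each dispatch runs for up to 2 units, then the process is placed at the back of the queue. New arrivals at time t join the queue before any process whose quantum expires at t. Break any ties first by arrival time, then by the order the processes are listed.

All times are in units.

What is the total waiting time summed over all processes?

Schedule: | T1 0-2 | T2 2-4 | T3 4-6 | T4 6-8 | T1 8-10 | T2 10-11 | T3 11-13 | T1 13-15 | T3 15-17 | T1 17-19 | T3 19-21 | T1 21-23 | T3 23-25 | T1 25-26 |
Completion: T1=26  T2=11  T3=25  T4=8
Waiting = turnaround − burst: T1=15, T2=8, T3=15, T4=6
Total waiting = 15 + 8 + 15 + 6 = 44

44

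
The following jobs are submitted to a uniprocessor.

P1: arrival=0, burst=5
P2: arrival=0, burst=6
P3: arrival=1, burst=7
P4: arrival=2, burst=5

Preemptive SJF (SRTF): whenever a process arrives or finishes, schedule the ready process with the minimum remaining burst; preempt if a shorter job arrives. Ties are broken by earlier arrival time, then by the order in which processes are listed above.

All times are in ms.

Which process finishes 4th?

Gantt: | P1 0-5 | P4 5-10 | P2 10-16 | P3 16-23 |
Completion: P1=5  P2=16  P3=23  P4=10
Turnaround (C−A): P1=5  P2=16  P3=22  P4=8
Finish order: P1 → P4 → P2 → P3

P3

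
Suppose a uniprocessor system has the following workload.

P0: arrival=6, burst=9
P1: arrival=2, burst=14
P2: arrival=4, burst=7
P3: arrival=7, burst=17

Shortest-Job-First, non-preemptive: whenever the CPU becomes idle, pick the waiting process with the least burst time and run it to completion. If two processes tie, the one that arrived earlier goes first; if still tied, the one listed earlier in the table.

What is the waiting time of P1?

0

Gantt: | idle 0-2 | P1 2-16 | P2 16-23 | P0 23-32 | P3 32-49 |
Completion: P0=32  P1=16  P2=23  P3=49
Turnaround (C−A): P0=26  P1=14  P2=19  P3=42
Waiting(P1) = turnaround − burst = 14 − 14 = 0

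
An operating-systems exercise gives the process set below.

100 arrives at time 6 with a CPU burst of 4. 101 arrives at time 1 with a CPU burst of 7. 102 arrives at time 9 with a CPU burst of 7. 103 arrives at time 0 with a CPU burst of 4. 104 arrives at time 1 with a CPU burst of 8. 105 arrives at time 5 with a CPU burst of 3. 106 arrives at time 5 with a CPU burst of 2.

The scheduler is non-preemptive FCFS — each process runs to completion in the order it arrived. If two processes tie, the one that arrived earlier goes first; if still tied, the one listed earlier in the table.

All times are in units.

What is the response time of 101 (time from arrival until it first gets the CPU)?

Schedule: | 103 0-4 | 101 4-11 | 104 11-19 | 105 19-22 | 106 22-24 | 100 24-28 | 102 28-35 |
Completion: 100=28  101=11  102=35  103=4  104=19  105=22  106=24
Turnaround (C−A): 100=22  101=10  102=26  103=4  104=18  105=17  106=19
Response(101) = first start − arrival = 4 − 1 = 3

3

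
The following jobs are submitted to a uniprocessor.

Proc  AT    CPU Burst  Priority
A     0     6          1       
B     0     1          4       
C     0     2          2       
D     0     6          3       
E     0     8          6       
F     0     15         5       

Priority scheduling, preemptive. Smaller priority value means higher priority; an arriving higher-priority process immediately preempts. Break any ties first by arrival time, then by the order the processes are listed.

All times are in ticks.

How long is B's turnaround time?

15

Timeline: | A 0-6 | C 6-8 | D 8-14 | B 14-15 | F 15-30 | E 30-38 |
Completion: A=6  B=15  C=8  D=14  E=38  F=30
Turnaround (C−A): A=6  B=15  C=8  D=14  E=38  F=30
Turnaround(B) = completion − arrival = 15 − 0 = 15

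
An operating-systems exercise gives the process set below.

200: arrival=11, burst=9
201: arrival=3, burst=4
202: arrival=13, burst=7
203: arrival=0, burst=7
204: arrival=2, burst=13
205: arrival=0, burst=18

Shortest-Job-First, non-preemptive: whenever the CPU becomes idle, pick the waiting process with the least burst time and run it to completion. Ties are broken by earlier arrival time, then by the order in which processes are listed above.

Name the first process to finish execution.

Schedule: | 203 0-7 | 201 7-11 | 200 11-20 | 202 20-27 | 204 27-40 | 205 40-58 |
Completion: 200=20  201=11  202=27  203=7  204=40  205=58
Turnaround (C−A): 200=9  201=8  202=14  203=7  204=38  205=58
Finish order: 203 → 201 → 200 → 202 → 204 → 205

203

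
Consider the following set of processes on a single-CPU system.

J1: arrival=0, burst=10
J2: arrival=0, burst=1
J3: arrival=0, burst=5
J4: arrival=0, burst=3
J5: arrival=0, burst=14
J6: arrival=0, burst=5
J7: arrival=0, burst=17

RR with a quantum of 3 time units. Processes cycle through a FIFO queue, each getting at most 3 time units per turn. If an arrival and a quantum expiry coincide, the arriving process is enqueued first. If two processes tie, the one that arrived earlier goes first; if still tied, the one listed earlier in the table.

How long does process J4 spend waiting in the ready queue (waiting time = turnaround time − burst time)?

Gantt: | J1 0-3 | J2 3-4 | J3 4-7 | J4 7-10 | J5 10-13 | J6 13-16 | J7 16-19 | J1 19-22 | J3 22-24 | J5 24-27 | J6 27-29 | J7 29-32 | J1 32-35 | J5 35-38 | J7 38-41 | J1 41-42 | J5 42-45 | J7 45-48 | J5 48-50 | J7 50-55 |
Completion: J1=42  J2=4  J3=24  J4=10  J5=50  J6=29  J7=55
Turnaround (C−A): J1=42  J2=4  J3=24  J4=10  J5=50  J6=29  J7=55
Waiting(J4) = turnaround − burst = 10 − 3 = 7

7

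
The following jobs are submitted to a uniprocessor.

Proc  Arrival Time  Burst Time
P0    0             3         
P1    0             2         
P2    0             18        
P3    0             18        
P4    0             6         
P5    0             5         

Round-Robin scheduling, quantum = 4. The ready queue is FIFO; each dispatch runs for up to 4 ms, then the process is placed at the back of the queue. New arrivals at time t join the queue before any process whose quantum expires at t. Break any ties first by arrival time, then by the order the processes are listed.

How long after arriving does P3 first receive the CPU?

9

Gantt: | P0 0-3 | P1 3-5 | P2 5-9 | P3 9-13 | P4 13-17 | P5 17-21 | P2 21-25 | P3 25-29 | P4 29-31 | P5 31-32 | P2 32-36 | P3 36-40 | P2 40-44 | P3 44-48 | P2 48-50 | P3 50-52 |
Completion: P0=3  P1=5  P2=50  P3=52  P4=31  P5=32
Response(P3) = first start − arrival = 9 − 0 = 9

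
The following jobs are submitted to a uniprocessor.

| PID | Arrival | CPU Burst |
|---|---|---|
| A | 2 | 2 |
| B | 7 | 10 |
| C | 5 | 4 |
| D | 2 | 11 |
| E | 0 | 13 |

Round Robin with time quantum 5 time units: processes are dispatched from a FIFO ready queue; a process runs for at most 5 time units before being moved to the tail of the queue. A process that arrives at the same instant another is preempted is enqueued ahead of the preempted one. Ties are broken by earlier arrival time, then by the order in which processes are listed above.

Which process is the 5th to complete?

Timeline: | E 0-5 | A 5-7 | D 7-12 | C 12-16 | E 16-21 | B 21-26 | D 26-31 | E 31-34 | B 34-39 | D 39-40 |
Completion: A=7  B=39  C=16  D=40  E=34
Turnaround (C−A): A=5  B=32  C=11  D=38  E=34
Finish order: A → C → E → B → D

D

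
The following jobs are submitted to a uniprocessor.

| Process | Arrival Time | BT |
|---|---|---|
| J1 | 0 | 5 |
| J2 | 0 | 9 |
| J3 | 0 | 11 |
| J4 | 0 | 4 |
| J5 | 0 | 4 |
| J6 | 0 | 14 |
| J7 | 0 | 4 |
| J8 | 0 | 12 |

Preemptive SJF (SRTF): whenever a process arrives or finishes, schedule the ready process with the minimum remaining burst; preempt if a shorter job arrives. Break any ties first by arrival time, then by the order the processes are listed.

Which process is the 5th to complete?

Timeline: | J4 0-4 | J5 4-8 | J7 8-12 | J1 12-17 | J2 17-26 | J3 26-37 | J8 37-49 | J6 49-63 |
Completion: J1=17  J2=26  J3=37  J4=4  J5=8  J6=63  J7=12  J8=49
Turnaround (C−A): J1=17  J2=26  J3=37  J4=4  J5=8  J6=63  J7=12  J8=49
Finish order: J4 → J5 → J7 → J1 → J2 → J3 → J8 → J6

J2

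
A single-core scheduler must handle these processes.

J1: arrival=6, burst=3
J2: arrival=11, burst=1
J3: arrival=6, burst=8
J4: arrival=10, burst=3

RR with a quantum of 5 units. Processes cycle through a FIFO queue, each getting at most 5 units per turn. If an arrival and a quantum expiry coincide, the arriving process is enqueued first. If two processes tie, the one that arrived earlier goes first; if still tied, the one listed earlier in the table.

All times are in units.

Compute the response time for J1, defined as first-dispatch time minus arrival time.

0

Gantt: | idle 0-6 | J1 6-9 | J3 9-14 | J4 14-17 | J2 17-18 | J3 18-21 |
Completion: J1=9  J2=18  J3=21  J4=17
Turnaround (C−A): J1=3  J2=7  J3=15  J4=7
Response(J1) = first start − arrival = 6 − 6 = 0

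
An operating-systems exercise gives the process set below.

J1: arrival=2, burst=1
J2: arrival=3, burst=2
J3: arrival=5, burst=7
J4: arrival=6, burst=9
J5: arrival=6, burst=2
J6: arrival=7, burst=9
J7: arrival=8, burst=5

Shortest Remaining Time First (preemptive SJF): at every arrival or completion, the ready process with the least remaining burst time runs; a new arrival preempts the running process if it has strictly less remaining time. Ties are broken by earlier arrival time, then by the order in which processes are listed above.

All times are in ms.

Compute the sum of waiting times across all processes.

41

Schedule: | idle 0-2 | J1 2-3 | J2 3-5 | J3 5-6 | J5 6-8 | J7 8-13 | J3 13-19 | J4 19-28 | J6 28-37 |
Completion: J1=3  J2=5  J3=19  J4=28  J5=8  J6=37  J7=13
Turnaround (C−A): J1=1  J2=2  J3=14  J4=22  J5=2  J6=30  J7=5
Waiting = turnaround − burst: J1=0, J2=0, J3=7, J4=13, J5=0, J6=21, J7=0
Total waiting = 0 + 0 + 7 + 13 + 0 + 21 + 0 = 41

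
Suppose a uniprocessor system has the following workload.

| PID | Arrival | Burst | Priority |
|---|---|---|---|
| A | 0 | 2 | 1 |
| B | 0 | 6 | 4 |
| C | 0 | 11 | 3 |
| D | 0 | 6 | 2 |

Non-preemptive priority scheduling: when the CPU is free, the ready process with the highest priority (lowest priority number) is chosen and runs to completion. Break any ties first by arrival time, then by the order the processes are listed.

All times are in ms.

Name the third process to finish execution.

C

Gantt: | A 0-2 | D 2-8 | C 8-19 | B 19-25 |
Completion: A=2  B=25  C=19  D=8
Turnaround (C−A): A=2  B=25  C=19  D=8
Finish order: A → D → C → B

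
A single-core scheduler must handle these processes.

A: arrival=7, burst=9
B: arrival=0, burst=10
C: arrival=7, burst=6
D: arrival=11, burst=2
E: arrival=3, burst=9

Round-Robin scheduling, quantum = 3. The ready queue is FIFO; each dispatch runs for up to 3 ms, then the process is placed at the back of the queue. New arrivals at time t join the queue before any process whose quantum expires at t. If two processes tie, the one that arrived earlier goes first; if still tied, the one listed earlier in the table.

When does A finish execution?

Timeline: | B 0-3 | E 3-6 | B 6-9 | E 9-12 | A 12-15 | C 15-18 | B 18-21 | D 21-23 | E 23-26 | A 26-29 | C 29-32 | B 32-33 | A 33-36 |
Completion: A=36  B=33  C=32  D=23  E=26

36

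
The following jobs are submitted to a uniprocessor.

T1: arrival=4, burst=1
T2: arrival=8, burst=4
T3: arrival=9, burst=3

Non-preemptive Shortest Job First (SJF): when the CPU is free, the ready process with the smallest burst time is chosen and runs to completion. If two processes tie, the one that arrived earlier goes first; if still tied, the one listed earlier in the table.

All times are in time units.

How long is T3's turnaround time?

6

Gantt: | idle 0-4 | T1 4-5 | idle 5-8 | T2 8-12 | T3 12-15 |
Completion: T1=5  T2=12  T3=15
Turnaround(T3) = completion − arrival = 15 − 9 = 6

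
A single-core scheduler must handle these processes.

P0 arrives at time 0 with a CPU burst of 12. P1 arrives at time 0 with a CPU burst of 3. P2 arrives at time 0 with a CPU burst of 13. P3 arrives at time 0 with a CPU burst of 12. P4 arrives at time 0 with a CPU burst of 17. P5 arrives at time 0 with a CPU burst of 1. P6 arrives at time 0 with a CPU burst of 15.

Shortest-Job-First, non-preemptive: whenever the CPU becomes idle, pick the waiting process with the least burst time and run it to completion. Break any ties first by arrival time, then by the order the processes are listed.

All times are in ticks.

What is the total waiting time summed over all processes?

146

Gantt: | P5 0-1 | P1 1-4 | P0 4-16 | P3 16-28 | P2 28-41 | P6 41-56 | P4 56-73 |
Completion: P0=16  P1=4  P2=41  P3=28  P4=73  P5=1  P6=56
Waiting = turnaround − burst: P0=4, P1=1, P2=28, P3=16, P4=56, P5=0, P6=41
Total waiting = 4 + 1 + 28 + 16 + 56 + 0 + 41 = 146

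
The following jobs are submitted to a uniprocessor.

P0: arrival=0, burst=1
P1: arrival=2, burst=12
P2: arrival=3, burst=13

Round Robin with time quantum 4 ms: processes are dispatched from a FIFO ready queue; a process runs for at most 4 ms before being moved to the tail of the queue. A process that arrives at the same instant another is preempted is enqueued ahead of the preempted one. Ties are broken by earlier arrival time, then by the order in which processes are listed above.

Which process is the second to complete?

Timeline: | P0 0-1 | idle 1-2 | P1 2-6 | P2 6-10 | P1 10-14 | P2 14-18 | P1 18-22 | P2 22-27 |
Completion: P0=1  P1=22  P2=27
Turnaround (C−A): P0=1  P1=20  P2=24
Finish order: P0 → P1 → P2

P1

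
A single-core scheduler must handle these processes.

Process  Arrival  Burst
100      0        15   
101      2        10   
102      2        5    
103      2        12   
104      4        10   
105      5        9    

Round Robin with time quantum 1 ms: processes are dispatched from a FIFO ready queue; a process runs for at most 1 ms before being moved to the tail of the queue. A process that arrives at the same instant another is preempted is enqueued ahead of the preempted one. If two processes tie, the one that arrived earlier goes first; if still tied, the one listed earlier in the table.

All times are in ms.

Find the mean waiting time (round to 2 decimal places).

38.50

Schedule: | 100 0-2 | 101 2-3 | 102 3-4 | 103 4-5 | 100 5-6 | 101 6-7 | 104 7-8 | 102 8-9 | 105 9-10 | 103 10-11 | 100 11-12 | 101 12-13 | 104 13-14 | 102 14-15 | 105 15-16 | 103 16-17 | 100 17-18 | 101 18-19 | 104 19-20 | 102 20-21 | 105 21-22 | 103 22-23 | 100 23-24 | 101 24-25 | 104 25-26 | 102 26-27 | 105 27-28 | 103 28-29 | 100 29-30 | 101 30-31 | 104 31-32 | 105 32-33 | 103 33-34 | 100 34-35 | 101 35-36 | 104 36-37 | 105 37-38 | 103 38-39 | 100 39-40 | 101 40-41 | 104 41-42 | 105 42-43 | 103 43-44 | 100 44-45 | 101 45-46 | 104 46-47 | 105 47-48 | 103 48-49 | 100 49-50 | 101 50-51 | 104 51-52 | 105 52-53 | 103 53-54 | 100 54-55 | 104 55-56 | 103 56-57 | 100 57-58 | 103 58-59 | 100 59-61 |
Completion: 100=61  101=51  102=27  103=59  104=56  105=53
Turnaround (C−A): 100=61  101=49  102=25  103=57  104=52  105=48
Waiting times: 100=46, 101=39, 102=20, 103=45, 104=42, 105=39
Average waiting = (46+39+20+45+42+39) / 6 = 231/6 = 38.50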